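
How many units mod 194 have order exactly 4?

2

φ(194) = φ(2)·φ(97) = 1·96 = 96 = 2^5 · 3.
In a cyclic group of order 96, there are φ(d) elements of order d for each divisor d of 96, and zero for non-divisors.
4 = 2^2 divides 96, and φ(4) = 2.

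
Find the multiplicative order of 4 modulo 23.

By Lagrange's theorem, ord_23(4) divides φ(23) = 23 − 1 = 22 = 2 · 11.
Divisors of 22: 1, 2, 11, 22.
Check 4^d mod 23 for each divisor in increasing order:
4^1 ≡ 4 (mod 23)
4^2 ≡ 16 (mod 23)
4^11 ≡ 1 (mod 23) ✓
Hence ord(4) = 11.

11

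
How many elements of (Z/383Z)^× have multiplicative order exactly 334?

0

φ(383) = 383 − 1 = 382 = 2 · 191.
In a cyclic group of order 382, there are φ(d) elements of order d for each divisor d of 382, and zero for non-divisors.
Here 382 is not a multiple of 334, so there are no elements of order 334.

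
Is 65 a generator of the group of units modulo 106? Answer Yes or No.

φ(106) = φ(2)·φ(53) = 1·52 = 52 = 2^2 · 13.
An element g generates (Z/106Z)^× iff g^(52/q) ≢ 1 (mod 106) for each prime q ∈ {2, 13}.
65^26 ≡ 105 (mod 106)  [q = 2: ≢ 1 ✓]
65^4 ≡ 13 (mod 106)  [q = 13: ≢ 1 ✓]
Every test exponent gives a nontrivial residue, hence 65 generates the full group.

Yes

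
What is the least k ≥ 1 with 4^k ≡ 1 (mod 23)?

ord(4) | φ(23) = 23 − 1 = 22 = 2 · 11.
Divisors of 22: 1, 2, 11, 22.
Evaluate successive powers at the divisors of 22:
4^1 ≡ 4 (mod 23)
4^2 ≡ 16 (mod 23)
4^11 ≡ 1 (mod 23) ✓
Therefore the multiplicative order of 4 modulo 23 is 11.

11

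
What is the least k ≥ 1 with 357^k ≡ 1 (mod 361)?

Since 357 ∈ (Z/361Z)^×, its order divides φ(361) = φ(19^2) = 19·(19−1) = 342 = 2 · 3^2 · 19.
Divisors of 342: 1, 2, 3, 6, 9, 18, 19, 38, 57, 114, 171, 342.
Test each divisor d:
357^1 ≡ 357 (mod 361)
357^2 ≡ 16 (mod 361)
357^3 ≡ 297 (mod 361)
357^6 ≡ 125 (mod 361)
357^9 ≡ 303 (mod 361)
357^18 ≡ 115 (mod 361)
357^19 ≡ 262 (mod 361)
357^38 ≡ 54 (mod 361)
357^57 ≡ 69 (mod 361)
357^114 ≡ 68 (mod 361)
357^171 ≡ 360 (mod 361)
357^342 ≡ 1 (mod 361) ✓
So ord_361(357) = 342.

342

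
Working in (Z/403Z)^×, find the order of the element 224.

15

The order of 224 must divide φ(403) = φ(13·31) = (13−1)·(31−1) = 12·30 = 360 = 2^3 · 3^2 · 5.
Divisors of 360: 1, 2, 3, 4, 5, 6, 8, 9, 10, 12, 15, 18, 20, 24, 30, 36, 40, 45, 60, 72, 90, 120, 180, 360.
Compute 224^d (mod 403) for the divisors d until we hit 1:
224^1 ≡ 224
224^2 ≡ 204
224^3 ≡ 157
224^4 ≡ 107
224^5 ≡ 191
224^6 ≡ 66
224^8 ≡ 165
224^9 ≡ 287
224^10 ≡ 211
224^12 ≡ 326
224^15 ≡ 1
Therefore the multiplicative order of 224 modulo 403 is 15.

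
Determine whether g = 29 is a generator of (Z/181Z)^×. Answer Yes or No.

No

φ(181) = 181 − 1 = 180 = 2^2 · 3^2 · 5.
Test 29^(180/q) mod 181 for each prime factor q of 180:
29^90 ≡ 1 (mod 181)  [q = 2: ≡ 1 ✗]
29^60 ≡ 1 (mod 181)  [q = 3: ≡ 1 ✗]
29^36 ≡ 125 (mod 181)  [q = 5: ≢ 1 ✓]
Since 29^90 ≡ 1, the order of 29 divides 90 < 180, so 29 is not a primitive root.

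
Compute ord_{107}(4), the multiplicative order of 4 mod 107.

53

Since 4 ∈ (Z/107Z)^×, its order divides φ(107) = 107 − 1 = 106 = 2 · 53.
Divisors of 106: 1, 2, 53, 106.
Check 4^d mod 107 for each divisor in increasing order:
4^1 ≡ 4 (mod 107)
4^2 ≡ 16 (mod 107)
4^53 ≡ 1 (mod 107) ✓
The smallest such exponent is 53, so the order of 4 is 53.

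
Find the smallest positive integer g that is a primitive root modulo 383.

φ(383) = 383 − 1 = 382 = 2 · 191.
Test candidates g = 2, 3, … against the prime factors q ∈ {2, 191} of φ(383): g is a generator iff g^(382/q) ≢ 1 for every such q.
g = 2: 2^191 ≡ 1 — hits 1, so not a primitive root.
g = 3: 3^191 ≡ 1 — hits 1, so not a primitive root.
g = 4: 4^191 ≡ 1 — hits 1, so not a primitive root.
g = 5: 5^191 ≡ 382; 5^2 ≡ 25 — none is 1, so 5 is a primitive root.
The smallest primitive root modulo 383 is 5.

5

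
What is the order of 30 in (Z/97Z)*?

32

ord(30) | φ(97) = 97 − 1 = 96 = 2^5 · 3.
Divisors of 96: 1, 2, 3, 4, 6, 8, 12, 16, 24, 32, 48, 96.
Compute 30^d (mod 97) for the divisors d until we hit 1:
30^1 ≡ 30
30^2 ≡ 27
30^3 ≡ 34
30^4 ≡ 50
30^6 ≡ 89
30^8 ≡ 75
30^12 ≡ 64
30^16 ≡ 96
30^24 ≡ 22
30^32 ≡ 1
So ord_97(30) = 32.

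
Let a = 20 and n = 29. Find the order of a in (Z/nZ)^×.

ord(20) | φ(29) = 29 − 1 = 28 = 2^2 · 7.
Divisors of 28: 1, 2, 4, 7, 14, 28.
Test each divisor d:
20^1 ≡ 20
20^2 ≡ 23
20^4 ≡ 7
20^7 ≡ 1
So ord_29(20) = 7.

7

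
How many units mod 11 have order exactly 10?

φ(11) = 11 − 1 = 10 = 2 · 5.
(Z/11Z)^× is cyclic (|G| = 10); a cyclic group of order m has exactly φ(d) elements of each order d | m, and none otherwise.
10 = 2 · 5 divides 10, and φ(10) = 4.

4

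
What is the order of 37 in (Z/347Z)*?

ord(37) | φ(347) = 347 − 1 = 346 = 2 · 173.
Divisors of 346: 1, 2, 173, 346.
Compute 37^d (mod 347) for the divisors d until we hit 1:
37^1 ≡ 37 (mod 347)
37^2 ≡ 328 (mod 347)
37^173 ≡ 346 (mod 347)
37^346 ≡ 1 (mod 347) ✓
Hence ord(37) = 346.

346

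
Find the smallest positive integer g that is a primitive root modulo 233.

φ(233) = 233 − 1 = 232 = 2^3 · 29.
Test candidates g = 2, 3, … against the prime factors q ∈ {2, 29} of φ(233): g is a generator iff g^(232/q) ≢ 1 for every such q.
g = 2: 2^116 ≡ 1 — hits 1, so not a primitive root.
g = 3: 3^116 ≡ 232; 3^8 ≡ 37 — none is 1, so 3 is a primitive root.
The smallest primitive root modulo 233 is 3.

3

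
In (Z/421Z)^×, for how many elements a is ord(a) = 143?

0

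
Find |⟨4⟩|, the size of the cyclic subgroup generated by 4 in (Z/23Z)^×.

11

ord(4) | φ(23) = 23 − 1 = 22 = 2 · 11.
Divisors of 22: 1, 2, 11, 22.
Evaluate successive powers at the divisors of 22:
4^1 ≡ 4 (mod 23)
4^2 ≡ 16 (mod 23)
4^11 ≡ 1 (mod 23) ✓
Hence ord(4) = 11.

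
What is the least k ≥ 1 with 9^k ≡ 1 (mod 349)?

ord(9) | φ(349) = 349 − 1 = 348 = 2^2 · 3 · 29.
Divisors of 348: 1, 2, 3, 4, 6, 12, 29, 58, 87, 116, 174, 348.
Evaluate successive powers at the divisors of 348:
9^1 ≡ 9
9^2 ≡ 81
9^3 ≡ 31
9^4 ≡ 279
9^6 ≡ 263
9^12 ≡ 67
9^29 ≡ 226
9^58 ≡ 122
9^87 ≡ 1
Therefore the multiplicative order of 9 modulo 349 is 87.

87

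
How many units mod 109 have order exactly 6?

2

φ(109) = 109 − 1 = 108 = 2^2 · 3^3.
(Z/109Z)^× is cyclic (|G| = 108); a cyclic group of order m has exactly φ(d) elements of each order d | m, and none otherwise.
6 = 2 · 3 divides 108, and φ(6) = 2.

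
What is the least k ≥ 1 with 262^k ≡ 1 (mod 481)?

36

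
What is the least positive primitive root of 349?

φ(349) = 349 − 1 = 348 = 2^2 · 3 · 29.
g is a primitive root iff g^(348/q) ≢ 1 (mod 349) for each prime q ∈ {2, 3, 29}.
g = 2: 2^174 ≡ 348; 2^116 ≡ 226; 2^12 ≡ 257 — none is 1, so 2 is a primitive root.
Hence the least primitive root of 349 is 2.

2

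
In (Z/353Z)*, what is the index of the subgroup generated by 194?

4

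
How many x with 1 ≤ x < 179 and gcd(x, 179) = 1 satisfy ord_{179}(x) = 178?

88

φ(179) = 179 − 1 = 178 = 2 · 89.
Since (Z/179Z)^× is cyclic of order 178, the number of elements of order d is φ(d) when d | 178 and 0 otherwise.
178 = 2 · 89 divides 178, and φ(178) = 88.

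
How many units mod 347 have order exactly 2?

φ(347) = 347 − 1 = 346 = 2 · 173.
Since (Z/347Z)^× is cyclic of order 346, the number of elements of order d is φ(d) when d | 346 and 0 otherwise.
2 | 346, and φ(2) = 2 − 1 = 1.

1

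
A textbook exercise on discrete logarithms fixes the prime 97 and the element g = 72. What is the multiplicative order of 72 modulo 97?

ord(72) | φ(97) = 97 − 1 = 96 = 2^5 · 3.
Divisors of 96: 1, 2, 3, 4, 6, 8, 12, 16, 24, 32, 48, 96.
Compute 72^d (mod 97) for the divisors d until we hit 1:
72^1 ≡ 72 (mod 97)
72^2 ≡ 43 (mod 97)
72^3 ≡ 89 (mod 97)
72^4 ≡ 6 (mod 97)
72^6 ≡ 64 (mod 97)
72^8 ≡ 36 (mod 97)
72^12 ≡ 22 (mod 97)
72^16 ≡ 35 (mod 97)
72^24 ≡ 96 (mod 97)
72^32 ≡ 61 (mod 97)
72^48 ≡ 1 (mod 97) ✓
Therefore the multiplicative order of 72 modulo 97 is 48.

48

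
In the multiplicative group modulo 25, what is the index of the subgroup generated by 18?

5

The order of 18 must divide φ(25) = φ(5^2) = 5·(5−1) = 20 = 2^2 · 5.
Divisors of 20: 1, 2, 4, 5, 10, 20.
Test each divisor d:
18^1 ≡ 18
18^2 ≡ 24
18^4 ≡ 1
The order of 18 is 4, so the subgroup it generates has 4 elements.
Index = |(Z/25Z)^×| / |⟨18⟩| = 20 / 4 = 5.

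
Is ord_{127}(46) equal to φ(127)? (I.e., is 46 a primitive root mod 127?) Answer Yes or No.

Yes

φ(127) = 127 − 1 = 126 = 2 · 3^2 · 7.
46 is a primitive root mod 127 iff 46^(φ(127)/q) ≢ 1 for every prime q | φ(127), i.e. q ∈ {2, 3, 7}.
46^63 ≡ 126 (mod 127)  [q = 2: ≢ 1 ✓]
46^42 ≡ 107 (mod 127)  [q = 3: ≢ 1 ✓]
46^18 ≡ 2 (mod 127)  [q = 7: ≢ 1 ✓]
All checks pass, so 46 has order 126 and is a primitive root modulo 127.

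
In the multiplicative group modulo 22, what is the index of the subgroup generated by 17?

1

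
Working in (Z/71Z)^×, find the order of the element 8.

35

Since 8 ∈ (Z/71Z)^×, its order divides φ(71) = 71 − 1 = 70 = 2 · 5 · 7.
Divisors of 70: 1, 2, 5, 7, 10, 14, 35, 70.
Evaluate successive powers at the divisors of 70:
8^1 ≡ 8 (mod 71)
8^2 ≡ 64 (mod 71)
8^5 ≡ 37 (mod 71)
8^7 ≡ 25 (mod 71)
8^10 ≡ 20 (mod 71)
8^14 ≡ 57 (mod 71)
8^35 ≡ 1 (mod 71) ✓
The smallest such exponent is 35, so the order of 8 is 35.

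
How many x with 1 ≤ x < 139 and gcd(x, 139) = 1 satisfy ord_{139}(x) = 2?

φ(139) = 139 − 1 = 138 = 2 · 3 · 23.
(Z/139Z)^× is cyclic (|G| = 138); a cyclic group of order m has exactly φ(d) elements of each order d | m, and none otherwise.
2 | 138, and φ(2) = 2 − 1 = 1.

1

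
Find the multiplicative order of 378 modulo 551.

9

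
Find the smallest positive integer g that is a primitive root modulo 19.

2

φ(19) = 19 − 1 = 18 = 2 · 3^2.
Test candidates g = 2, 3, … against the prime factors q ∈ {2, 3} of φ(19): g is a generator iff g^(18/q) ≢ 1 for every such q.
g = 2: 2^9 ≡ 18; 2^6 ≡ 7 — none is 1, so 2 is a primitive root.
Hence the least primitive root of 19 is 2.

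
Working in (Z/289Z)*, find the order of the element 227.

The order of 227 must divide φ(289) = φ(17^2) = 17·(17−1) = 272 = 2^4 · 17.
Divisors of 272: 1, 2, 4, 8, 16, 17, 34, 68, 136, 272.
Compute 227^d (mod 289) for the divisors d until we hit 1:
227^1 ≡ 227 (mod 289)
227^2 ≡ 87 (mod 289)
227^4 ≡ 55 (mod 289)
227^8 ≡ 135 (mod 289)
227^16 ≡ 18 (mod 289)
227^17 ≡ 40 (mod 289)
227^34 ≡ 155 (mod 289)
227^68 ≡ 38 (mod 289)
227^136 ≡ 288 (mod 289)
227^272 ≡ 1 (mod 289) ✓
Hence ord(227) = 272.

272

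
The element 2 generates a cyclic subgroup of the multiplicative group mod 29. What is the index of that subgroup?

Since 2 ∈ (Z/29Z)^×, its order divides φ(29) = 29 − 1 = 28 = 2^2 · 7.
Divisors of 28: 1, 2, 4, 7, 14, 28.
Evaluate successive powers at the divisors of 28:
2^1 ≡ 2
2^2 ≡ 4
2^4 ≡ 16
2^7 ≡ 12
2^14 ≡ 28
2^28 ≡ 1
Thus |⟨2⟩| = ord(2) = 28.
The index is φ(29) / ord(2) = 28 / 28 = 1.

1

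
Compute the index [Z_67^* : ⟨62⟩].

6

ord(62) | φ(67) = 67 − 1 = 66 = 2 · 3 · 11.
Divisors of 66: 1, 2, 3, 6, 11, 22, 33, 66.
Test each divisor d:
62^1 ≡ 62 (mod 67)
62^2 ≡ 25 (mod 67)
62^3 ≡ 9 (mod 67)
62^6 ≡ 14 (mod 67)
62^11 ≡ 1 (mod 67) ✓
So ord_67(62) = 11, hence |⟨62⟩| = 11.
Index = |(Z/67Z)^×| / |⟨62⟩| = 66 / 11 = 6.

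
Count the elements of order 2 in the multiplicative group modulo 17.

φ(17) = 17 − 1 = 16 = 2^4.
In a cyclic group of order 16, there are φ(d) elements of order d for each divisor d of 16, and zero for non-divisors.
2 | 16, and φ(2) = 2 − 1 = 1.

1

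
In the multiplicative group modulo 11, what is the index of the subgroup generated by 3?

2

ord(3) | φ(11) = 11 − 1 = 10 = 2 · 5.
Divisors of 10: 1, 2, 5, 10.
Test each divisor d:
3^1 ≡ 3
3^2 ≡ 9
3^5 ≡ 1
So ord_11(3) = 5, hence |⟨3⟩| = 5.
The index is φ(11) / ord(3) = 10 / 5 = 2.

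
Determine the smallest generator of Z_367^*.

φ(367) = 367 − 1 = 366 = 2 · 3 · 61.
Test candidates g = 2, 3, … against the prime factors q ∈ {2, 3, 61} of φ(367): g is a generator iff g^(366/q) ≢ 1 for every such q.
g = 2: 2^183 ≡ 1 — hits 1, so not a primitive root.
g = 3: 3^183 ≡ 366; 3^122 ≡ 1 — hits 1, so not a primitive root.
g = 4: 4^183 ≡ 1 — hits 1, so not a primitive root.
g = 5: 5^183 ≡ 366; 5^122 ≡ 1 — hits 1, so not a primitive root.
g = 6: 6^183 ≡ 366; 6^122 ≡ 283; 6^6 ≡ 47 — none is 1, so 6 is a primitive root.
The smallest primitive root modulo 367 is 6.

6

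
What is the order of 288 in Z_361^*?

342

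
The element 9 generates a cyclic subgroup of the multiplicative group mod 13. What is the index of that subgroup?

4

ord(9) | φ(13) = 13 − 1 = 12 = 2^2 · 3.
Divisors of 12: 1, 2, 3, 4, 6, 12.
Compute 9^d (mod 13) for the divisors d until we hit 1:
9^1 ≡ 9 (mod 13)
9^2 ≡ 3 (mod 13)
9^3 ≡ 1 (mod 13) ✓
So ord_13(9) = 3, hence |⟨9⟩| = 3.
Index = |(Z/13Z)^×| / |⟨9⟩| = 12 / 3 = 4.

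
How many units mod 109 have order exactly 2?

1

φ(109) = 109 − 1 = 108 = 2^2 · 3^3.
Since (Z/109Z)^× is cyclic of order 108, the number of elements of order d is φ(d) when d | 108 and 0 otherwise.
2 | 108, and φ(2) = 2 − 1 = 1.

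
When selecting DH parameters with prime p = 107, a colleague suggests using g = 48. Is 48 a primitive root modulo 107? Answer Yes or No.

No

φ(107) = 107 − 1 = 106 = 2 · 53.
Test 48^(106/q) mod 107 for each prime factor q of 106:
48^53 ≡ 1 (mod 107)  [q = 2: ≡ 1 ✗]
48^2 ≡ 57 (mod 107)  [q = 53: ≢ 1 ✓]
48^53 ≡ 1 shows ord(48) | 53, strictly less than φ(107); not a primitive root.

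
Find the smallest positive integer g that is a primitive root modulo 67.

φ(67) = 67 − 1 = 66 = 2 · 3 · 11.
Test candidates g = 2, 3, … against the prime factors q ∈ {2, 3, 11} of φ(67): g is a generator iff g^(66/q) ≢ 1 for every such q.
g = 2: 2^33 ≡ 66; 2^22 ≡ 37; 2^6 ≡ 64 — none is 1, so 2 is a primitive root.
Hence the least primitive root of 67 is 2.

2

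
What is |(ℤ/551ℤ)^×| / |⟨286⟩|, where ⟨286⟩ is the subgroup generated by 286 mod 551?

72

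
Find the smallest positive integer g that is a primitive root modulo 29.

2

φ(29) = 29 − 1 = 28 = 2^2 · 7.
Test candidates g = 2, 3, … against the prime factors q ∈ {2, 7} of φ(29): g is a generator iff g^(28/q) ≢ 1 for every such q.
g = 2: 2^14 ≡ 28; 2^4 ≡ 16 — none is 1, so 2 is a primitive root.
The smallest primitive root modulo 29 is 2.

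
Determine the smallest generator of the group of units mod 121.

2

φ(121) = φ(11^2) = 11·(11−1) = 110 = 2 · 5 · 11.
Test candidates g = 2, 3, … against the prime factors q ∈ {2, 5, 11} of φ(121): g is a generator iff g^(110/q) ≢ 1 for every such q.
g = 2: 2^55 ≡ 120; 2^22 ≡ 81; 2^10 ≡ 56 — none is 1, so 2 is a primitive root.
Hence the least primitive root of 121 is 2.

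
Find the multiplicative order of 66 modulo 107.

106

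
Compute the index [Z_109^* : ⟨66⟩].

12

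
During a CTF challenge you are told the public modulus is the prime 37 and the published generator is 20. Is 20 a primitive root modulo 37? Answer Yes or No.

φ(37) = 37 − 1 = 36 = 2^2 · 3^2.
20 is a primitive root mod 37 iff 20^(φ(37)/q) ≢ 1 for every prime q | φ(37), i.e. q ∈ {2, 3}.
20^18 ≡ 36 (mod 37)  [q = 2: ≢ 1 ✓]
20^12 ≡ 26 (mod 37)  [q = 3: ≢ 1 ✓]
Every test exponent gives a nontrivial residue, hence 20 generates the full group.

Yes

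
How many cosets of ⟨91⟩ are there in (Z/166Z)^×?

1

The order of 91 must divide φ(166) = φ(2)·φ(83) = 1·82 = 82 = 2 · 41.
Divisors of 82: 1, 2, 41, 82.
Evaluate successive powers at the divisors of 82:
91^1 ≡ 91 (mod 166)
91^2 ≡ 147 (mod 166)
91^41 ≡ 165 (mod 166)
91^82 ≡ 1 (mod 166) ✓
So ord_166(91) = 82, hence |⟨91⟩| = 82.
Index = |(Z/166Z)^×| / |⟨91⟩| = 82 / 82 = 1.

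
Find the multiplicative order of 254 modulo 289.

34

Since 254 ∈ (Z/289Z)^×, its order divides φ(289) = φ(17^2) = 17·(17−1) = 272 = 2^4 · 17.
Divisors of 272: 1, 2, 4, 8, 16, 17, 34, 68, 136, 272.
Evaluate successive powers at the divisors of 272:
254^1 ≡ 254 (mod 289)
254^2 ≡ 69 (mod 289)
254^4 ≡ 137 (mod 289)
254^8 ≡ 273 (mod 289)
254^16 ≡ 256 (mod 289)
254^17 ≡ 288 (mod 289)
254^34 ≡ 1 (mod 289) ✓
The smallest such exponent is 34, so the order of 254 is 34.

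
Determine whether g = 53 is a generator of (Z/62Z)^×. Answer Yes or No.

φ(62) = φ(2)·φ(31) = 1·30 = 30 = 2 · 3 · 5.
An element g generates (Z/62Z)^× iff g^(30/q) ≢ 1 (mod 62) for each prime q ∈ {2, 3, 5}.
53^15 ≡ 61 (mod 62)  [q = 2: ≢ 1 ✓]
53^10 ≡ 5 (mod 62)  [q = 3: ≢ 1 ✓]
53^6 ≡ 39 (mod 62)  [q = 5: ≢ 1 ✓]
None equal 1, so ord_62(53) = 30: 53 is a primitive root.

Yes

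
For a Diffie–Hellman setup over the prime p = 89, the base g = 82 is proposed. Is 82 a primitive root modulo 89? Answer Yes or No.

Yes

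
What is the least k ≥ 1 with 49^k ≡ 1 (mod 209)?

The order of 49 must divide φ(209) = φ(11·19) = (11−1)·(19−1) = 10·18 = 180 = 2^2 · 3^2 · 5.
Divisors of 180: 1, 2, 3, 4, 5, 6, 9, 10, 12, 15, 18, 20, 30, 36, 45, 60, 90, 180.
Check 49^d mod 209 for each divisor in increasing order:
49^1 ≡ 49
49^2 ≡ 102
49^3 ≡ 191
49^4 ≡ 163
49^5 ≡ 45
49^6 ≡ 115
49^9 ≡ 20
49^10 ≡ 144
49^12 ≡ 58
49^15 ≡ 1
Therefore the multiplicative order of 49 modulo 209 is 15.

15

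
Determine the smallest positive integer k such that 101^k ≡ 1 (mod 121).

110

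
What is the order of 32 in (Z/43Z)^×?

14

ord(32) | φ(43) = 43 − 1 = 42 = 2 · 3 · 7.
Divisors of 42: 1, 2, 3, 6, 7, 14, 21, 42.
Check 32^d mod 43 for each divisor in increasing order:
32^1 ≡ 32
32^2 ≡ 35
32^3 ≡ 2
32^6 ≡ 4
32^7 ≡ 42
32^14 ≡ 1
Therefore the multiplicative order of 32 modulo 43 is 14.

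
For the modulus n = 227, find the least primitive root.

2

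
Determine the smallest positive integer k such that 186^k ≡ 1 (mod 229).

Since 186 ∈ (Z/229Z)^×, its order divides φ(229) = 229 − 1 = 228 = 2^2 · 3 · 19.
Divisors of 228: 1, 2, 3, 4, 6, 12, 19, 38, 57, 76, 114, 228.
Test each divisor d:
186^1 ≡ 186
186^2 ≡ 17
186^3 ≡ 185
186^4 ≡ 60
186^6 ≡ 104
186^12 ≡ 53
186^19 ≡ 228
186^38 ≡ 1
Hence ord(186) = 38.

38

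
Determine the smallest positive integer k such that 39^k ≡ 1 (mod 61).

ord(39) | φ(61) = 61 − 1 = 60 = 2^2 · 3 · 5.
Divisors of 60: 1, 2, 3, 4, 5, 6, 10, 12, 15, 20, 30, 60.
Evaluate successive powers at the divisors of 60:
39^1 ≡ 39 (mod 61)
39^2 ≡ 57 (mod 61)
39^3 ≡ 27 (mod 61)
39^4 ≡ 16 (mod 61)
39^5 ≡ 14 (mod 61)
39^6 ≡ 58 (mod 61)
39^10 ≡ 13 (mod 61)
39^12 ≡ 9 (mod 61)
39^15 ≡ 60 (mod 61)
39^20 ≡ 47 (mod 61)
39^30 ≡ 1 (mod 61) ✓
So ord_61(39) = 30.

30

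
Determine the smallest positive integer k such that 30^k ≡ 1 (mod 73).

Since 30 ∈ (Z/73Z)^×, its order divides φ(73) = 73 − 1 = 72 = 2^3 · 3^2.
Divisors of 72: 1, 2, 3, 4, 6, 8, 9, 12, 18, 24, 36, 72.
Evaluate successive powers at the divisors of 72:
30^1 ≡ 30 (mod 73)
30^2 ≡ 24 (mod 73)
30^3 ≡ 63 (mod 73)
30^4 ≡ 65 (mod 73)
30^6 ≡ 27 (mod 73)
30^8 ≡ 64 (mod 73)
30^9 ≡ 22 (mod 73)
30^12 ≡ 72 (mod 73)
30^18 ≡ 46 (mod 73)
30^24 ≡ 1 (mod 73) ✓
Therefore the multiplicative order of 30 modulo 73 is 24.

24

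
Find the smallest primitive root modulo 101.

2

φ(101) = 101 − 1 = 100 = 2^2 · 5^2.
g is a primitive root iff g^(100/q) ≢ 1 (mod 101) for each prime q ∈ {2, 5}.
g = 2: 2^50 ≡ 100; 2^20 ≡ 95 — none is 1, so 2 is a primitive root.
The smallest primitive root modulo 101 is 2.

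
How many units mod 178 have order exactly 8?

4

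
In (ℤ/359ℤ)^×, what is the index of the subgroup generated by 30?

2

ord(30) | φ(359) = 359 − 1 = 358 = 2 · 179.
Divisors of 358: 1, 2, 179, 358.
Test each divisor d:
30^1 ≡ 30 (mod 359)
30^2 ≡ 182 (mod 359)
30^179 ≡ 1 (mod 359) ✓
Thus |⟨30⟩| = ord(30) = 179.
[(Z/359Z)^× : ⟨30⟩] = 358/179 = 2.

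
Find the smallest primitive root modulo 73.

φ(73) = 73 − 1 = 72 = 2^3 · 3^2.
g is a primitive root iff g^(72/q) ≢ 1 (mod 73) for each prime q ∈ {2, 3}.
g = 2: 2^36 ≡ 1 — hits 1, so not a primitive root.
g = 3: 3^36 ≡ 1 — hits 1, so not a primitive root.
g = 4: 4^36 ≡ 1 — hits 1, so not a primitive root.
g = 5: 5^36 ≡ 72; 5^24 ≡ 8 — none is 1, so 5 is a primitive root.
The smallest primitive root modulo 73 is 5.

5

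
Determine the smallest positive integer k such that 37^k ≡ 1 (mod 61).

20

By Lagrange's theorem, ord_61(37) divides φ(61) = 61 − 1 = 60 = 2^2 · 3 · 5.
Divisors of 60: 1, 2, 3, 4, 5, 6, 10, 12, 15, 20, 30, 60.
Compute 37^d (mod 61) for the divisors d until we hit 1:
37^1 ≡ 37 (mod 61)
37^2 ≡ 27 (mod 61)
37^3 ≡ 23 (mod 61)
37^4 ≡ 58 (mod 61)
37^5 ≡ 11 (mod 61)
37^6 ≡ 41 (mod 61)
37^10 ≡ 60 (mod 61)
37^12 ≡ 34 (mod 61)
37^15 ≡ 50 (mod 61)
37^20 ≡ 1 (mod 61) ✓
Therefore the multiplicative order of 37 modulo 61 is 20.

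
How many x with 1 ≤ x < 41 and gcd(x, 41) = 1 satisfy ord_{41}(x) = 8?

φ(41) = 41 − 1 = 40 = 2^3 · 5.
Since (Z/41Z)^× is cyclic of order 40, the number of elements of order d is φ(d) when d | 40 and 0 otherwise.
8 = 2^3 divides 40, and φ(8) = 4.

4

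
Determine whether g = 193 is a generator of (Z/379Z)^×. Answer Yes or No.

No

φ(379) = 379 − 1 = 378 = 2 · 3^3 · 7.
Test 193^(378/q) mod 379 for each prime factor q of 378:
193^189 ≡ 1 (mod 379)  [q = 2: ≡ 1 ✗]
193^126 ≡ 327 (mod 379)  [q = 3: ≢ 1 ✓]
193^54 ≡ 1 (mod 379)  [q = 7: ≡ 1 ✗]
Since 193^189 ≡ 1, the order of 193 divides 189 < 378, so 193 is not a primitive root.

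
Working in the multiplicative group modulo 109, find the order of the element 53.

By Lagrange's theorem, ord_109(53) divides φ(109) = 109 − 1 = 108 = 2^2 · 3^3.
Divisors of 108: 1, 2, 3, 4, 6, 9, 12, 18, 27, 36, 54, 108.
Check 53^d mod 109 for each divisor in increasing order:
53^1 ≡ 53 (mod 109)
53^2 ≡ 84 (mod 109)
53^3 ≡ 92 (mod 109)
53^4 ≡ 80 (mod 109)
53^6 ≡ 71 (mod 109)
53^9 ≡ 101 (mod 109)
53^12 ≡ 27 (mod 109)
53^18 ≡ 64 (mod 109)
53^27 ≡ 33 (mod 109)
53^36 ≡ 63 (mod 109)
53^54 ≡ 108 (mod 109)
53^108 ≡ 1 (mod 109) ✓
Therefore the multiplicative order of 53 modulo 109 is 108.

108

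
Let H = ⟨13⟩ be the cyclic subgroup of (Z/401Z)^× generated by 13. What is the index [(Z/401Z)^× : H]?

1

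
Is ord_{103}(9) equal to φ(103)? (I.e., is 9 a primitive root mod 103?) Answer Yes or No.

φ(103) = 103 − 1 = 102 = 2 · 3 · 17.
It suffices to check that the order of 9 is not a proper divisor of 102: compute 9^(102/q) for q ∈ {2, 3, 17}.
9^51 ≡ 1 (mod 103)  [q = 2: ≡ 1 ✗]
9^34 ≡ 1 (mod 103)  [q = 3: ≡ 1 ✗]
9^6 ≡ 64 (mod 103)  [q = 17: ≢ 1 ✓]
The check at q = 2 fails, so 9 generates a proper subgroup.

No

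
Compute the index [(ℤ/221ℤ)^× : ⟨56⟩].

Since 56 ∈ (Z/221Z)^×, its order divides φ(221) = φ(13·17) = (13−1)·(17−1) = 12·16 = 192 = 2^6 · 3.
Divisors of 192: 1, 2, 3, 4, 6, 8, 12, 16, 24, 32, 48, 64, 96, 192.
Check 56^d mod 221 for each divisor in increasing order:
56^1 ≡ 56 (mod 221)
56^2 ≡ 42 (mod 221)
56^3 ≡ 142 (mod 221)
56^4 ≡ 217 (mod 221)
56^6 ≡ 53 (mod 221)
56^8 ≡ 16 (mod 221)
56^12 ≡ 157 (mod 221)
56^16 ≡ 35 (mod 221)
56^24 ≡ 118 (mod 221)
56^32 ≡ 120 (mod 221)
56^48 ≡ 1 (mod 221) ✓
So ord_221(56) = 48, hence |⟨56⟩| = 48.
The index is φ(221) / ord(56) = 192 / 48 = 4.

4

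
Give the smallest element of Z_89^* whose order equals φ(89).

3

φ(89) = 89 − 1 = 88 = 2^3 · 11.
Test candidates g = 2, 3, … against the prime factors q ∈ {2, 11} of φ(89): g is a generator iff g^(88/q) ≢ 1 for every such q.
g = 2: 2^44 ≡ 1 — hits 1, so not a primitive root.
g = 3: 3^44 ≡ 88; 3^8 ≡ 64 — none is 1, so 3 is a primitive root.
The smallest primitive root modulo 89 is 3.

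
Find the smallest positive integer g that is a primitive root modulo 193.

φ(193) = 193 − 1 = 192 = 2^6 · 3.
g is a primitive root iff g^(192/q) ≢ 1 (mod 193) for each prime q ∈ {2, 3}.
g = 2: 2^96 ≡ 1 — hits 1, so not a primitive root.
g = 3: 3^96 ≡ 1 — hits 1, so not a primitive root.
g = 4: 4^96 ≡ 1 — hits 1, so not a primitive root.
g = 5: 5^96 ≡ 192; 5^64 ≡ 84 — none is 1, so 5 is a primitive root.
The smallest primitive root modulo 193 is 5.

5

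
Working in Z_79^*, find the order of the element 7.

The order of 7 must divide φ(79) = 79 − 1 = 78 = 2 · 3 · 13.
Divisors of 78: 1, 2, 3, 6, 13, 26, 39, 78.
Check 7^d mod 79 for each divisor in increasing order:
7^1 ≡ 7 (mod 79)
7^2 ≡ 49 (mod 79)
7^3 ≡ 27 (mod 79)
7^6 ≡ 18 (mod 79)
7^13 ≡ 56 (mod 79)
7^26 ≡ 55 (mod 79)
7^39 ≡ 78 (mod 79)
7^78 ≡ 1 (mod 79) ✓
Hence ord(7) = 78.

78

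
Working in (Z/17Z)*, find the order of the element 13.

4

Since 13 ∈ (Z/17Z)^×, its order divides φ(17) = 17 − 1 = 16 = 2^4.
Divisors of 16: 1, 2, 4, 8, 16.
Evaluate successive powers at the divisors of 16:
13^1 ≡ 13 (mod 17)
13^2 ≡ 16 (mod 17)
13^4 ≡ 1 (mod 17) ✓
Therefore the multiplicative order of 13 modulo 17 is 4.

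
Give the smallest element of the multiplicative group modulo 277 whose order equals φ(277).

5

φ(277) = 277 − 1 = 276 = 2^2 · 3 · 23.
g is a primitive root iff g^(276/q) ≢ 1 (mod 277) for each prime q ∈ {2, 3, 23}.
g = 2: 2^138 ≡ 276; 2^92 ≡ 1 — hits 1, so not a primitive root.
g = 3: 3^138 ≡ 1 — hits 1, so not a primitive root.
g = 4: 4^138 ≡ 1 — hits 1, so not a primitive root.
g = 5: 5^138 ≡ 276; 5^92 ≡ 116; 5^12 ≡ 27 — none is 1, so 5 is a primitive root.
So 5 is the smallest generator of (Z/277Z)^×.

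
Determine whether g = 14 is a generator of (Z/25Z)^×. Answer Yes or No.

No

φ(25) = φ(5^2) = 5·(5−1) = 20 = 2^2 · 5.
Test 14^(20/q) mod 25 for each prime factor q of 20:
14^10 ≡ 1 (mod 25)  [q = 2: ≡ 1 ✗]
14^4 ≡ 16 (mod 25)  [q = 5: ≢ 1 ✓]
The check at q = 2 fails, so 14 generates a proper subgroup.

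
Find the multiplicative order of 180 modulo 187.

80

The order of 180 must divide φ(187) = φ(11·17) = (11−1)·(17−1) = 10·16 = 160 = 2^5 · 5.
Divisors of 160: 1, 2, 4, 5, 8, 10, 16, 20, 32, 40, 80, 160.
Test each divisor d:
180^1 ≡ 180 (mod 187)
180^2 ≡ 49 (mod 187)
180^4 ≡ 157 (mod 187)
180^5 ≡ 23 (mod 187)
180^8 ≡ 152 (mod 187)
180^10 ≡ 155 (mod 187)
180^16 ≡ 103 (mod 187)
180^20 ≡ 89 (mod 187)
180^32 ≡ 137 (mod 187)
180^40 ≡ 67 (mod 187)
180^80 ≡ 1 (mod 187) ✓
Hence ord(180) = 80.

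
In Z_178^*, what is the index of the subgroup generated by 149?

1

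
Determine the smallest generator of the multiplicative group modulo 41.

6

φ(41) = 41 − 1 = 40 = 2^3 · 5.
Test candidates g = 2, 3, … against the prime factors q ∈ {2, 5} of φ(41): g is a generator iff g^(40/q) ≢ 1 for every such q.
g = 2: 2^20 ≡ 1 — hits 1, so not a primitive root.
g = 3: 3^20 ≡ 40; 3^8 ≡ 1 — hits 1, so not a primitive root.
g = 4: 4^20 ≡ 1 — hits 1, so not a primitive root.
g = 5: 5^20 ≡ 1 — hits 1, so not a primitive root.
g = 6: 6^20 ≡ 40; 6^8 ≡ 10 — none is 1, so 6 is a primitive root.
The smallest primitive root modulo 41 is 6.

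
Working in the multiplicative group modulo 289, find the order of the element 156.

272

ord(156) | φ(289) = φ(17^2) = 17·(17−1) = 272 = 2^4 · 17.
Divisors of 272: 1, 2, 4, 8, 16, 17, 34, 68, 136, 272.
Check 156^d mod 289 for each divisor in increasing order:
156^1 ≡ 156 (mod 289)
156^2 ≡ 60 (mod 289)
156^4 ≡ 132 (mod 289)
156^8 ≡ 84 (mod 289)
156^16 ≡ 120 (mod 289)
156^17 ≡ 224 (mod 289)
156^34 ≡ 179 (mod 289)
156^68 ≡ 251 (mod 289)
156^136 ≡ 288 (mod 289)
156^272 ≡ 1 (mod 289) ✓
So ord_289(156) = 272.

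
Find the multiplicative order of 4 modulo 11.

5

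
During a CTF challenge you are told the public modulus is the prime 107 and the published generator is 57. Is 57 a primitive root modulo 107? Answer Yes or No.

No

φ(107) = 107 − 1 = 106 = 2 · 53.
An element g generates (Z/107Z)^× iff g^(106/q) ≢ 1 (mod 107) for each prime q ∈ {2, 53}.
57^53 ≡ 1 (mod 107)  [q = 2: ≡ 1 ✗]
57^2 ≡ 39 (mod 107)  [q = 53: ≢ 1 ✓]
Since 57^53 ≡ 1, the order of 57 divides 53 < 106, so 57 is not a primitive root.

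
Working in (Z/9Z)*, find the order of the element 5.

6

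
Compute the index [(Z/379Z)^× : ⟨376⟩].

ord(376) | φ(379) = 379 − 1 = 378 = 2 · 3^3 · 7.
Divisors of 378: 1, 2, 3, 6, 7, 9, 14, 18, 21, 27, 42, 54, 63, 126, 189, 378.
Test each divisor d:
376^1 ≡ 376 (mod 379)
376^2 ≡ 9 (mod 379)
376^3 ≡ 352 (mod 379)
376^6 ≡ 350 (mod 379)
376^7 ≡ 87 (mod 379)
376^9 ≡ 25 (mod 379)
376^14 ≡ 368 (mod 379)
376^18 ≡ 246 (mod 379)
376^21 ≡ 180 (mod 379)
376^27 ≡ 86 (mod 379)
376^42 ≡ 185 (mod 379)
376^54 ≡ 195 (mod 379)
376^63 ≡ 327 (mod 379)
376^126 ≡ 51 (mod 379)
376^189 ≡ 1 (mod 379) ✓
Thus |⟨376⟩| = ord(376) = 189.
Index = |(Z/379Z)^×| / |⟨376⟩| = 378 / 189 = 2.

2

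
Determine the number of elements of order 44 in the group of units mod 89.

20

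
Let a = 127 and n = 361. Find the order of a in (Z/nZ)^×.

18

By Lagrange's theorem, ord_361(127) divides φ(361) = φ(19^2) = 19·(19−1) = 342 = 2 · 3^2 · 19.
Divisors of 342: 1, 2, 3, 6, 9, 18, 19, 38, 57, 114, 171, 342.
Evaluate successive powers at the divisors of 342:
127^1 ≡ 127 (mod 361)
127^2 ≡ 245 (mod 361)
127^3 ≡ 69 (mod 361)
127^6 ≡ 68 (mod 361)
127^9 ≡ 360 (mod 361)
127^18 ≡ 1 (mod 361) ✓
The smallest such exponent is 18, so the order of 127 is 18.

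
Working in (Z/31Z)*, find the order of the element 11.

30

By Lagrange's theorem, ord_31(11) divides φ(31) = 31 − 1 = 30 = 2 · 3 · 5.
Divisors of 30: 1, 2, 3, 5, 6, 10, 15, 30.
Check 11^d mod 31 for each divisor in increasing order:
11^1 ≡ 11 (mod 31)
11^2 ≡ 28 (mod 31)
11^3 ≡ 29 (mod 31)
11^5 ≡ 6 (mod 31)
11^6 ≡ 4 (mod 31)
11^10 ≡ 5 (mod 31)
11^15 ≡ 30 (mod 31)
11^30 ≡ 1 (mod 31) ✓
The smallest such exponent is 30, so the order of 11 is 30.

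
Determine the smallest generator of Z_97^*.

5

φ(97) = 97 − 1 = 96 = 2^5 · 3.
Test candidates g = 2, 3, … against the prime factors q ∈ {2, 3} of φ(97): g is a generator iff g^(96/q) ≢ 1 for every such q.
g = 2: 2^48 ≡ 1 — hits 1, so not a primitive root.
g = 3: 3^48 ≡ 1 — hits 1, so not a primitive root.
g = 4: 4^48 ≡ 1 — hits 1, so not a primitive root.
g = 5: 5^48 ≡ 96; 5^32 ≡ 35 — none is 1, so 5 is a primitive root.
The smallest primitive root modulo 97 is 5.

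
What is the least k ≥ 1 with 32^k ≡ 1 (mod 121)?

22

The order of 32 must divide φ(121) = φ(11^2) = 11·(11−1) = 110 = 2 · 5 · 11.
Divisors of 110: 1, 2, 5, 10, 11, 22, 55, 110.
Check 32^d mod 121 for each divisor in increasing order:
32^1 ≡ 32 (mod 121)
32^2 ≡ 56 (mod 121)
32^5 ≡ 43 (mod 121)
32^10 ≡ 34 (mod 121)
32^11 ≡ 120 (mod 121)
32^22 ≡ 1 (mod 121) ✓
Therefore the multiplicative order of 32 modulo 121 is 22.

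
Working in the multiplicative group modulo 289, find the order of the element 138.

Since 138 ∈ (Z/289Z)^×, its order divides φ(289) = φ(17^2) = 17·(17−1) = 272 = 2^4 · 17.
Divisors of 272: 1, 2, 4, 8, 16, 17, 34, 68, 136, 272.
Evaluate successive powers at the divisors of 272:
138^1 ≡ 138 (mod 289)
138^2 ≡ 259 (mod 289)
138^4 ≡ 33 (mod 289)
138^8 ≡ 222 (mod 289)
138^16 ≡ 154 (mod 289)
138^17 ≡ 155 (mod 289)
138^34 ≡ 38 (mod 289)
138^68 ≡ 288 (mod 289)
138^136 ≡ 1 (mod 289) ✓
The smallest such exponent is 136, so the order of 138 is 136.

136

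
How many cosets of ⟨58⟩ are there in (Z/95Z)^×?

By Lagrange's theorem, ord_95(58) divides φ(95) = φ(5·19) = (5−1)·(19−1) = 4·18 = 72 = 2^3 · 3^2.
Divisors of 72: 1, 2, 3, 4, 6, 8, 9, 12, 18, 24, 36, 72.
Check 58^d mod 95 for each divisor in increasing order:
58^1 ≡ 58 (mod 95)
58^2 ≡ 39 (mod 95)
58^3 ≡ 77 (mod 95)
58^4 ≡ 1 (mod 95) ✓
So ord_95(58) = 4, hence |⟨58⟩| = 4.
Index = |(Z/95Z)^×| / |⟨58⟩| = 72 / 4 = 18.

18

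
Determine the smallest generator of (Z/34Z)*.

3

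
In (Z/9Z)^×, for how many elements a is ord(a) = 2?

1

φ(9) = φ(3^2) = 3·(3−1) = 6 = 2 · 3.
In a cyclic group of order 6, there are φ(d) elements of order d for each divisor d of 6, and zero for non-divisors.
2 | 6, and φ(2) = 2 − 1 = 1.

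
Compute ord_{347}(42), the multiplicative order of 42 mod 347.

173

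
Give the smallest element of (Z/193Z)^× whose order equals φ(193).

φ(193) = 193 − 1 = 192 = 2^6 · 3.
g is a primitive root iff g^(192/q) ≢ 1 (mod 193) for each prime q ∈ {2, 3}.
g = 2: 2^96 ≡ 1 — hits 1, so not a primitive root.
g = 3: 3^96 ≡ 1 — hits 1, so not a primitive root.
g = 4: 4^96 ≡ 1 — hits 1, so not a primitive root.
g = 5: 5^96 ≡ 192; 5^64 ≡ 84 — none is 1, so 5 is a primitive root.
The smallest primitive root modulo 193 is 5.

5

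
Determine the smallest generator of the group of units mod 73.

φ(73) = 73 − 1 = 72 = 2^3 · 3^2.
g is a primitive root iff g^(72/q) ≢ 1 (mod 73) for each prime q ∈ {2, 3}.
g = 2: 2^36 ≡ 1 — hits 1, so not a primitive root.
g = 3: 3^36 ≡ 1 — hits 1, so not a primitive root.
g = 4: 4^36 ≡ 1 — hits 1, so not a primitive root.
g = 5: 5^36 ≡ 72; 5^24 ≡ 8 — none is 1, so 5 is a primitive root.
The smallest primitive root modulo 73 is 5.

5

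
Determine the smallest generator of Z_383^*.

5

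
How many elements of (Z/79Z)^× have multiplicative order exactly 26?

12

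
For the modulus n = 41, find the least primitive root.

φ(41) = 41 − 1 = 40 = 2^3 · 5.
Test candidates g = 2, 3, … against the prime factors q ∈ {2, 5} of φ(41): g is a generator iff g^(40/q) ≢ 1 for every such q.
g = 2: 2^20 ≡ 1 — hits 1, so not a primitive root.
g = 3: 3^20 ≡ 40; 3^8 ≡ 1 — hits 1, so not a primitive root.
g = 4: 4^20 ≡ 1 — hits 1, so not a primitive root.
g = 5: 5^20 ≡ 1 — hits 1, so not a primitive root.
g = 6: 6^20 ≡ 40; 6^8 ≡ 10 — none is 1, so 6 is a primitive root.
The smallest primitive root modulo 41 is 6.

6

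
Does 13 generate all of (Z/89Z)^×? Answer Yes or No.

φ(89) = 89 − 1 = 88 = 2^3 · 11.
It suffices to check that the order of 13 is not a proper divisor of 88: compute 13^(88/q) for q ∈ {2, 11}.
13^44 ≡ 88 (mod 89)  [q = 2: ≢ 1 ✓]
13^8 ≡ 64 (mod 89)  [q = 11: ≢ 1 ✓]
None equal 1, so ord_89(13) = 88: 13 is a primitive root.

Yes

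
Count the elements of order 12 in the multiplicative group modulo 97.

4

φ(97) = 97 − 1 = 96 = 2^5 · 3.
Since (Z/97Z)^× is cyclic of order 96, the number of elements of order d is φ(d) when d | 96 and 0 otherwise.
12 = 2^2 · 3 divides 96, and φ(12) = 4.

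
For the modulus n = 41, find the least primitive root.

φ(41) = 41 − 1 = 40 = 2^3 · 5.
g is a primitive root iff g^(40/q) ≢ 1 (mod 41) for each prime q ∈ {2, 5}.
g = 2: 2^20 ≡ 1 — hits 1, so not a primitive root.
g = 3: 3^20 ≡ 40; 3^8 ≡ 1 — hits 1, so not a primitive root.
g = 4: 4^20 ≡ 1 — hits 1, so not a primitive root.
g = 5: 5^20 ≡ 1 — hits 1, so not a primitive root.
g = 6: 6^20 ≡ 40; 6^8 ≡ 10 — none is 1, so 6 is a primitive root.
So 6 is the smallest generator of (Z/41Z)^×.

6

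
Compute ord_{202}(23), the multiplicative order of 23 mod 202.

50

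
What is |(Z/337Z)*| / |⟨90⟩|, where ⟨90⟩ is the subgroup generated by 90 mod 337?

1

ord(90) | φ(337) = 337 − 1 = 336 = 2^4 · 3 · 7.
Divisors of 336: 1, 2, 3, 4, 6, 7, 8, 12, 14, 16, 21, 24, 28, 42, 48, 56, 84, 112, 168, 336.
Test each divisor d:
90^1 ≡ 90 (mod 337)
90^2 ≡ 12 (mod 337)
90^3 ≡ 69 (mod 337)
90^4 ≡ 144 (mod 337)
90^6 ≡ 43 (mod 337)
90^7 ≡ 163 (mod 337)
90^8 ≡ 179 (mod 337)
90^12 ≡ 164 (mod 337)
90^14 ≡ 283 (mod 337)
90^16 ≡ 26 (mod 337)
90^21 ≡ 297 (mod 337)
90^24 ≡ 273 (mod 337)
90^28 ≡ 220 (mod 337)
90^42 ≡ 252 (mod 337)
90^48 ≡ 52 (mod 337)
90^56 ≡ 209 (mod 337)
90^84 ≡ 148 (mod 337)
90^112 ≡ 208 (mod 337)
90^168 ≡ 336 (mod 337)
90^336 ≡ 1 (mod 337) ✓
So ord_337(90) = 336, hence |⟨90⟩| = 336.
[(Z/337Z)^× : ⟨90⟩] = 336/336 = 1.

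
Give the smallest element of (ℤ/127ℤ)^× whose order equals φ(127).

φ(127) = 127 − 1 = 126 = 2 · 3^2 · 7.
Test candidates g = 2, 3, … against the prime factors q ∈ {2, 3, 7} of φ(127): g is a generator iff g^(126/q) ≢ 1 for every such q.
g = 2: 2^63 ≡ 1 — hits 1, so not a primitive root.
g = 3: 3^63 ≡ 126; 3^42 ≡ 107; 3^18 ≡ 4 — none is 1, so 3 is a primitive root.
The smallest primitive root modulo 127 is 3.

3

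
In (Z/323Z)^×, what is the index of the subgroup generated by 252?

2

The order of 252 must divide φ(323) = φ(17·19) = (17−1)·(19−1) = 16·18 = 288 = 2^5 · 3^2.
Divisors of 288: 1, 2, 3, 4, 6, 8, 9, 12, 16, 18, 24, 32, 36, 48, 72, 96, 144, 288.
Evaluate successive powers at the divisors of 288:
252^1 ≡ 252 (mod 323)
252^2 ≡ 196 (mod 323)
252^3 ≡ 296 (mod 323)
252^4 ≡ 302 (mod 323)
252^6 ≡ 83 (mod 323)
252^8 ≡ 118 (mod 323)
252^9 ≡ 20 (mod 323)
252^12 ≡ 106 (mod 323)
252^16 ≡ 35 (mod 323)
252^18 ≡ 77 (mod 323)
252^24 ≡ 254 (mod 323)
252^32 ≡ 256 (mod 323)
252^36 ≡ 115 (mod 323)
252^48 ≡ 239 (mod 323)
252^72 ≡ 305 (mod 323)
252^96 ≡ 273 (mod 323)
252^144 ≡ 1 (mod 323) ✓
The order of 252 is 144, so the subgroup it generates has 144 elements.
Index = |(Z/323Z)^×| / |⟨252⟩| = 288 / 144 = 2.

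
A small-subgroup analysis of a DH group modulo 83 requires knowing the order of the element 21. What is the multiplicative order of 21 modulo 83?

41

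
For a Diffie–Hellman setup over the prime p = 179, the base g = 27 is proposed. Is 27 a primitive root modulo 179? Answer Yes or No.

φ(179) = 179 − 1 = 178 = 2 · 89.
Test 27^(178/q) mod 179 for each prime factor q of 178:
27^89 ≡ 1 (mod 179)  [q = 2: ≡ 1 ✗]
27^2 ≡ 13 (mod 179)  [q = 89: ≢ 1 ✓]
27^89 ≡ 1 shows ord(27) | 89, strictly less than φ(179); not a primitive root.

No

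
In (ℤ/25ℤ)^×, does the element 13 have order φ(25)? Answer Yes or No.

φ(25) = φ(5^2) = 5·(5−1) = 20 = 2^2 · 5.
An element g generates (Z/25Z)^× iff g^(20/q) ≢ 1 (mod 25) for each prime q ∈ {2, 5}.
13^10 ≡ 24 (mod 25)  [q = 2: ≢ 1 ✓]
13^4 ≡ 11 (mod 25)  [q = 5: ≢ 1 ✓]
Every test exponent gives a nontrivial residue, hence 13 generates the full group.

Yes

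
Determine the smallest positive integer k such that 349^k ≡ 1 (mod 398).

Since 349 ∈ (Z/398Z)^×, its order divides φ(398) = φ(2)·φ(199) = 1·198 = 198 = 2 · 3^2 · 11.
Divisors of 198: 1, 2, 3, 6, 9, 11, 18, 22, 33, 66, 99, 198.
Compute 349^d (mod 398) for the divisors d until we hit 1:
349^1 ≡ 349 (mod 398)
349^2 ≡ 13 (mod 398)
349^3 ≡ 159 (mod 398)
349^6 ≡ 207 (mod 398)
349^9 ≡ 277 (mod 398)
349^11 ≡ 19 (mod 398)
349^18 ≡ 313 (mod 398)
349^22 ≡ 361 (mod 398)
349^33 ≡ 93 (mod 398)
349^66 ≡ 291 (mod 398)
349^99 ≡ 397 (mod 398)
349^198 ≡ 1 (mod 398) ✓
Therefore the multiplicative order of 349 modulo 398 is 198.

198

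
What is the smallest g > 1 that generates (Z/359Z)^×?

φ(359) = 359 − 1 = 358 = 2 · 179.
g is a primitive root iff g^(358/q) ≢ 1 (mod 359) for each prime q ∈ {2, 179}.
g = 2: 2^179 ≡ 1 — hits 1, so not a primitive root.
g = 3: 3^179 ≡ 1 — hits 1, so not a primitive root.
g = 4: 4^179 ≡ 1 — hits 1, so not a primitive root.
g = 5: 5^179 ≡ 1 — hits 1, so not a primitive root.
g = 6: 6^179 ≡ 1 — hits 1, so not a primitive root.
g = 7: 7^179 ≡ 358; 7^2 ≡ 49 — none is 1, so 7 is a primitive root.
The smallest primitive root modulo 359 is 7.

7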